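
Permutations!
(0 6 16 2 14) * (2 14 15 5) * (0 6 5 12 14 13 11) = (0 5 2 15 12 14 6 16 13 11) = [5, 1, 15, 3, 4, 2, 16, 7, 8, 9, 10, 0, 14, 11, 6, 12, 13]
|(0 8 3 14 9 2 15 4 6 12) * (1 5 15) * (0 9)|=8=|(0 8 3 14)(1 5 15 4 6 12 9 2)|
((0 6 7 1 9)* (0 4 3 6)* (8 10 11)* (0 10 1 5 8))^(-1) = (0 11 10)(1 8 5 7 6 3 4 9)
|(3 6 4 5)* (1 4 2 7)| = 7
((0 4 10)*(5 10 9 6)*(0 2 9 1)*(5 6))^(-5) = (0 4 1)(2 10 5 9)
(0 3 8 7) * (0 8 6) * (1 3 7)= [7, 3, 2, 6, 4, 5, 0, 8, 1]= (0 7 8 1 3 6)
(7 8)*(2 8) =[0, 1, 8, 3, 4, 5, 6, 2, 7] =(2 8 7)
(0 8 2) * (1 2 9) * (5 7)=[8, 2, 0, 3, 4, 7, 6, 5, 9, 1]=(0 8 9 1 2)(5 7)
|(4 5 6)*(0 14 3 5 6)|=4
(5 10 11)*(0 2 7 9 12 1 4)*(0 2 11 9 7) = (0 11 5 10 9 12 1 4 2) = [11, 4, 0, 3, 2, 10, 6, 7, 8, 12, 9, 5, 1]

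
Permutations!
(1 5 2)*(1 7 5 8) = (1 8)(2 7 5) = [0, 8, 7, 3, 4, 2, 6, 5, 1]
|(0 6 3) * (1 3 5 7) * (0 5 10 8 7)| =|(0 6 10 8 7 1 3 5)| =8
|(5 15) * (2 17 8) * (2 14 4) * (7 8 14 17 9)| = |(2 9 7 8 17 14 4)(5 15)| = 14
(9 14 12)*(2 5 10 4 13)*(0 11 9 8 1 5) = (0 11 9 14 12 8 1 5 10 4 13 2) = [11, 5, 0, 3, 13, 10, 6, 7, 1, 14, 4, 9, 8, 2, 12]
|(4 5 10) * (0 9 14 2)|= |(0 9 14 2)(4 5 10)|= 12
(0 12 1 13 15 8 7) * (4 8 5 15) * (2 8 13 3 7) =[12, 3, 8, 7, 13, 15, 6, 0, 2, 9, 10, 11, 1, 4, 14, 5] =(0 12 1 3 7)(2 8)(4 13)(5 15)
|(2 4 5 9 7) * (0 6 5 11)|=8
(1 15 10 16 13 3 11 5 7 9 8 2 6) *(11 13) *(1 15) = [0, 1, 6, 13, 4, 7, 15, 9, 2, 8, 16, 5, 12, 3, 14, 10, 11] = (2 6 15 10 16 11 5 7 9 8)(3 13)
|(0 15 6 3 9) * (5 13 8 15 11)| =9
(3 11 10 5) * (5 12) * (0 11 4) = (0 11 10 12 5 3 4) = [11, 1, 2, 4, 0, 3, 6, 7, 8, 9, 12, 10, 5]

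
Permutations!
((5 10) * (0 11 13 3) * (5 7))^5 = ((0 11 13 3)(5 10 7))^5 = (0 11 13 3)(5 7 10)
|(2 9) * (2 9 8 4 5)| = 4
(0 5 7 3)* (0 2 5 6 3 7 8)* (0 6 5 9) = (0 5 8 6 3 2 9) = [5, 1, 9, 2, 4, 8, 3, 7, 6, 0]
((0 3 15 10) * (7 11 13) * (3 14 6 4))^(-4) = ((0 14 6 4 3 15 10)(7 11 13))^(-4) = (0 4 10 6 15 14 3)(7 13 11)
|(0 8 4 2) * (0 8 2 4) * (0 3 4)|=|(0 2 8 3 4)|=5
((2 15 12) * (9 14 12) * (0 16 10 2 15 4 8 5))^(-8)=(0 5 8 4 2 10 16)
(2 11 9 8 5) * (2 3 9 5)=(2 11 5 3 9 8)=[0, 1, 11, 9, 4, 3, 6, 7, 2, 8, 10, 5]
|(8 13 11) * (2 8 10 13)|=|(2 8)(10 13 11)|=6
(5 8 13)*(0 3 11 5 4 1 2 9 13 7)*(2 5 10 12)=(0 3 11 10 12 2 9 13 4 1 5 8 7)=[3, 5, 9, 11, 1, 8, 6, 0, 7, 13, 12, 10, 2, 4]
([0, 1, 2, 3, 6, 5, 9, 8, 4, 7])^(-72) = (4 7 6 8 9)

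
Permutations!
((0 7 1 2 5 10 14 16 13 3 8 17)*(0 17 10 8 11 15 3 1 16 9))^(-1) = ((17)(0 7 16 13 1 2 5 8 10 14 9)(3 11 15))^(-1) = (17)(0 9 14 10 8 5 2 1 13 16 7)(3 15 11)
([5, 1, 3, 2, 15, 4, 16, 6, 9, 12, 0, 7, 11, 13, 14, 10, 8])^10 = (6 9 7 8 11 16 12)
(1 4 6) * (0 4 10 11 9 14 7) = (0 4 6 1 10 11 9 14 7) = [4, 10, 2, 3, 6, 5, 1, 0, 8, 14, 11, 9, 12, 13, 7]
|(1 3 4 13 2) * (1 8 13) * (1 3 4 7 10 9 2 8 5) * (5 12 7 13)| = |(1 4 3 13 8 5)(2 12 7 10 9)| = 30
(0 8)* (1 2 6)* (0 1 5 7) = (0 8 1 2 6 5 7) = [8, 2, 6, 3, 4, 7, 5, 0, 1]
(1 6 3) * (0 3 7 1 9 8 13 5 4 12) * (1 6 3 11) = [11, 3, 2, 9, 12, 4, 7, 6, 13, 8, 10, 1, 0, 5] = (0 11 1 3 9 8 13 5 4 12)(6 7)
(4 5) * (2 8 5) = [0, 1, 8, 3, 2, 4, 6, 7, 5] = (2 8 5 4)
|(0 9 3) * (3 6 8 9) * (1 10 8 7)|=6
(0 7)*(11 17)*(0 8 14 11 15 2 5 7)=(2 5 7 8 14 11 17 15)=[0, 1, 5, 3, 4, 7, 6, 8, 14, 9, 10, 17, 12, 13, 11, 2, 16, 15]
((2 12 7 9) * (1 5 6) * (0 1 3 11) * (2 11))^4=(0 3 9 5 12)(1 2 11 6 7)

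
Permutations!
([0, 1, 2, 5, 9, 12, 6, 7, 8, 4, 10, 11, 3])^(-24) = [0, 1, 2, 3, 4, 5, 6, 7, 8, 9, 10, 11, 12]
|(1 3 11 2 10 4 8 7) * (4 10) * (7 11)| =12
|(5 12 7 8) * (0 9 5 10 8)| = |(0 9 5 12 7)(8 10)| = 10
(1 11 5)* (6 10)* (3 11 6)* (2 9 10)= (1 6 2 9 10 3 11 5)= [0, 6, 9, 11, 4, 1, 2, 7, 8, 10, 3, 5]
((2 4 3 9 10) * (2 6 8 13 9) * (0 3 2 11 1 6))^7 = (0 9 8 1 3 10 13 6 11)(2 4) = ((0 3 11 1 6 8 13 9 10)(2 4))^7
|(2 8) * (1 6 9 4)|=|(1 6 9 4)(2 8)|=4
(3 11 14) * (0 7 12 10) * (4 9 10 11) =[7, 1, 2, 4, 9, 5, 6, 12, 8, 10, 0, 14, 11, 13, 3] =(0 7 12 11 14 3 4 9 10)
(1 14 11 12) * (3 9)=(1 14 11 12)(3 9)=[0, 14, 2, 9, 4, 5, 6, 7, 8, 3, 10, 12, 1, 13, 11]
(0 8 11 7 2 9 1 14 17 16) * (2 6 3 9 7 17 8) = [2, 14, 7, 9, 4, 5, 3, 6, 11, 1, 10, 17, 12, 13, 8, 15, 0, 16] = (0 2 7 6 3 9 1 14 8 11 17 16)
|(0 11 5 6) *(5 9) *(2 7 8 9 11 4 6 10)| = 6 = |(11)(0 4 6)(2 7 8 9 5 10)|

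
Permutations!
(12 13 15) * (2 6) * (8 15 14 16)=(2 6)(8 15 12 13 14 16)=[0, 1, 6, 3, 4, 5, 2, 7, 15, 9, 10, 11, 13, 14, 16, 12, 8]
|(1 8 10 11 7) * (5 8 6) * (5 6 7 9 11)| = 6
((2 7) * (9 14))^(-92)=(14)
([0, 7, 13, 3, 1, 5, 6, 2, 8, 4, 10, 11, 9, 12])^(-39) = [0, 13, 9, 3, 2, 5, 6, 12, 8, 7, 10, 11, 1, 4]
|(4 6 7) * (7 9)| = |(4 6 9 7)| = 4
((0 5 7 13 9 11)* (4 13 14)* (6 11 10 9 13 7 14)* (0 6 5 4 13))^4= ((0 4 7 5 14 13)(6 11)(9 10))^4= (0 14 7)(4 13 5)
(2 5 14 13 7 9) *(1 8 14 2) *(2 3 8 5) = (1 5 3 8 14 13 7 9) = [0, 5, 2, 8, 4, 3, 6, 9, 14, 1, 10, 11, 12, 7, 13]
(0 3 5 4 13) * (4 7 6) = (0 3 5 7 6 4 13) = [3, 1, 2, 5, 13, 7, 4, 6, 8, 9, 10, 11, 12, 0]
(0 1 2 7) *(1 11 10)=[11, 2, 7, 3, 4, 5, 6, 0, 8, 9, 1, 10]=(0 11 10 1 2 7)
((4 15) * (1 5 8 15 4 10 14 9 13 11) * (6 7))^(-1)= (1 11 13 9 14 10 15 8 5)(6 7)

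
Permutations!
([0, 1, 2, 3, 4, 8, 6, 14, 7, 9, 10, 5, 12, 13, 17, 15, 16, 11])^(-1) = (5 11 17 14 7 8)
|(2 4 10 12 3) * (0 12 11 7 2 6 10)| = 9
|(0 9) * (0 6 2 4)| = |(0 9 6 2 4)| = 5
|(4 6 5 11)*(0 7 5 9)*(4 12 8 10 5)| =|(0 7 4 6 9)(5 11 12 8 10)| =5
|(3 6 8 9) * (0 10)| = |(0 10)(3 6 8 9)| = 4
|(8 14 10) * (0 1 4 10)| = 6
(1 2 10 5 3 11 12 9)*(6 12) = [0, 2, 10, 11, 4, 3, 12, 7, 8, 1, 5, 6, 9] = (1 2 10 5 3 11 6 12 9)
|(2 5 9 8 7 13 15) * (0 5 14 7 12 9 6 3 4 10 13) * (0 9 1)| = |(0 5 6 3 4 10 13 15 2 14 7 9 8 12 1)| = 15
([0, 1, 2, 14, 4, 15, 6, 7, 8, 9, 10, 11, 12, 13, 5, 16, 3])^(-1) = (3 16 15 5 14)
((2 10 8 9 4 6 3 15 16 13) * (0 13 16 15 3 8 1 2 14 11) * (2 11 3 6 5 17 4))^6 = (17)(0 9 13 2 14 10 3 1 6 11 8)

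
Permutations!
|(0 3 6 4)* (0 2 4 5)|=|(0 3 6 5)(2 4)|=4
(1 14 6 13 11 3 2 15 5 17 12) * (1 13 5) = [0, 14, 15, 2, 4, 17, 5, 7, 8, 9, 10, 3, 13, 11, 6, 1, 16, 12] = (1 14 6 5 17 12 13 11 3 2 15)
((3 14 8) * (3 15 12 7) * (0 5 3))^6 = ((0 5 3 14 8 15 12 7))^6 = (0 12 8 3)(5 7 15 14)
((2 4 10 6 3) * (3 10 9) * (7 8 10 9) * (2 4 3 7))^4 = (2 3 4)(6 10 8 7 9)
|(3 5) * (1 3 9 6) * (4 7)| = 10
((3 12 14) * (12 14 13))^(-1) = (3 14)(12 13)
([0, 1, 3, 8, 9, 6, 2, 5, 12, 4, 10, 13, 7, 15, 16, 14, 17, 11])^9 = (2 8 7 6 3 12 5)(4 9)(11 14)(13 16)(15 17)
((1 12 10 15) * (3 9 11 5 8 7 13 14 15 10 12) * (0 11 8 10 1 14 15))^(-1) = ((0 11 5 10 1 3 9 8 7 13 15 14))^(-1) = (0 14 15 13 7 8 9 3 1 10 5 11)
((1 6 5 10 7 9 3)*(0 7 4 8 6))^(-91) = ((0 7 9 3 1)(4 8 6 5 10))^(-91) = (0 1 3 9 7)(4 10 5 6 8)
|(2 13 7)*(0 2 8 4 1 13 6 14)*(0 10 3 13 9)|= 12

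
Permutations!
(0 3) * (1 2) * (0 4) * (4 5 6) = (0 3 5 6 4)(1 2) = [3, 2, 1, 5, 0, 6, 4]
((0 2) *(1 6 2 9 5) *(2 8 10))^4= (0 6)(1 2)(5 10)(8 9)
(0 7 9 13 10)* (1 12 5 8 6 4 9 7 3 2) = [3, 12, 1, 2, 9, 8, 4, 7, 6, 13, 0, 11, 5, 10] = (0 3 2 1 12 5 8 6 4 9 13 10)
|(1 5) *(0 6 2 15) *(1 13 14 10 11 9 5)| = 12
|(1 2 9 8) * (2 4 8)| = 6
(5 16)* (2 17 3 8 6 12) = (2 17 3 8 6 12)(5 16) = [0, 1, 17, 8, 4, 16, 12, 7, 6, 9, 10, 11, 2, 13, 14, 15, 5, 3]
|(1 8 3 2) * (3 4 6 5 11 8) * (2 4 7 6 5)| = 9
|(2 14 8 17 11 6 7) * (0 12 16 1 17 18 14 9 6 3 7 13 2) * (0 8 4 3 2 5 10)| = 12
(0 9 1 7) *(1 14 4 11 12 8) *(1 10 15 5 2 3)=[9, 7, 3, 1, 11, 2, 6, 0, 10, 14, 15, 12, 8, 13, 4, 5]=(0 9 14 4 11 12 8 10 15 5 2 3 1 7)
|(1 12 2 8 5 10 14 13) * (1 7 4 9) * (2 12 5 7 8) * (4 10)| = 20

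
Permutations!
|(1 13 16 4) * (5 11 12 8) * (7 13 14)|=|(1 14 7 13 16 4)(5 11 12 8)|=12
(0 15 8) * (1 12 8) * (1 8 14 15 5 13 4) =(0 5 13 4 1 12 14 15 8) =[5, 12, 2, 3, 1, 13, 6, 7, 0, 9, 10, 11, 14, 4, 15, 8]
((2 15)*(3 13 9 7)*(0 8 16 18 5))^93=(0 18 8 5 16)(2 15)(3 13 9 7)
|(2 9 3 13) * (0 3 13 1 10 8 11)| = 6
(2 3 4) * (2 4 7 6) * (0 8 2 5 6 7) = [8, 1, 3, 0, 4, 6, 5, 7, 2] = (0 8 2 3)(5 6)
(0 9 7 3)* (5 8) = (0 9 7 3)(5 8) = [9, 1, 2, 0, 4, 8, 6, 3, 5, 7]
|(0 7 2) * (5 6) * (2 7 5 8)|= 5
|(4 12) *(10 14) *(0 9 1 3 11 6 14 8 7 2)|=22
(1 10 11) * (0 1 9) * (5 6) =(0 1 10 11 9)(5 6) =[1, 10, 2, 3, 4, 6, 5, 7, 8, 0, 11, 9]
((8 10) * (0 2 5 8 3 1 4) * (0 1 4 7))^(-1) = (0 7 1 4 3 10 8 5 2)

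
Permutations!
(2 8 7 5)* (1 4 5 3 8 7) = (1 4 5 2 7 3 8) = [0, 4, 7, 8, 5, 2, 6, 3, 1]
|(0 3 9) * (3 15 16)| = 5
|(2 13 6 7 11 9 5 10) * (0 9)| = 9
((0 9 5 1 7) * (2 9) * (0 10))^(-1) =(0 10 7 1 5 9 2)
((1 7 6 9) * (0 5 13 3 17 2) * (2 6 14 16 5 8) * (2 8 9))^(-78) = (0 5)(1 3)(2 16)(6 14)(7 17)(9 13)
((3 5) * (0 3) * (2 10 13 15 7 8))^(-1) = ((0 3 5)(2 10 13 15 7 8))^(-1) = (0 5 3)(2 8 7 15 13 10)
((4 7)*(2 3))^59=(2 3)(4 7)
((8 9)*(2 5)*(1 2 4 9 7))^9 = ((1 2 5 4 9 8 7))^9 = (1 5 9 7 2 4 8)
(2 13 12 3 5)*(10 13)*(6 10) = (2 6 10 13 12 3 5) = [0, 1, 6, 5, 4, 2, 10, 7, 8, 9, 13, 11, 3, 12]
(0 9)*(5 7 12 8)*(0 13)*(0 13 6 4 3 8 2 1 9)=(13)(1 9 6 4 3 8 5 7 12 2)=[0, 9, 1, 8, 3, 7, 4, 12, 5, 6, 10, 11, 2, 13]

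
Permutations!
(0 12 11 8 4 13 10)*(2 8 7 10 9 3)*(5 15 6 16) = (0 12 11 7 10)(2 8 4 13 9 3)(5 15 6 16) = [12, 1, 8, 2, 13, 15, 16, 10, 4, 3, 0, 7, 11, 9, 14, 6, 5]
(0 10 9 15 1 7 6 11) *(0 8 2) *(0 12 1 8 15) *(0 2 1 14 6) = [10, 7, 12, 3, 4, 5, 11, 0, 1, 2, 9, 15, 14, 13, 6, 8] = (0 10 9 2 12 14 6 11 15 8 1 7)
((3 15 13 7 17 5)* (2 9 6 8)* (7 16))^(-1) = (2 8 6 9)(3 5 17 7 16 13 15) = ((2 9 6 8)(3 15 13 16 7 17 5))^(-1)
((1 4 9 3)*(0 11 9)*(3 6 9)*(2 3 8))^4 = (0 3 11 1 8 4 2)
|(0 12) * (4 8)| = |(0 12)(4 8)| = 2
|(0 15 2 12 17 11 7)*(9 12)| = 8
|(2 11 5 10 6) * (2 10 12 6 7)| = 7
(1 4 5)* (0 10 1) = (0 10 1 4 5) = [10, 4, 2, 3, 5, 0, 6, 7, 8, 9, 1]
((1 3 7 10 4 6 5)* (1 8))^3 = (1 10 5 3 4 8 7 6) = ((1 3 7 10 4 6 5 8))^3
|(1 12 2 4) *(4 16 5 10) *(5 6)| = |(1 12 2 16 6 5 10 4)| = 8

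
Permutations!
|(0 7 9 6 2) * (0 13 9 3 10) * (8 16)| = 4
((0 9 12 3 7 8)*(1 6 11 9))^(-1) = (0 8 7 3 12 9 11 6 1)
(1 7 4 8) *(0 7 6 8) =(0 7 4)(1 6 8) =[7, 6, 2, 3, 0, 5, 8, 4, 1]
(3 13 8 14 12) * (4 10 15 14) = [0, 1, 2, 13, 10, 5, 6, 7, 4, 9, 15, 11, 3, 8, 12, 14] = (3 13 8 4 10 15 14 12)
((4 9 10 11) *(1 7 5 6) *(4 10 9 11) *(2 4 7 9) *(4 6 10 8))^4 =(4 11 8)(5 10 7)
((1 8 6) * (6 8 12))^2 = (1 6 12)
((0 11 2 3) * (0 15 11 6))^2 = ((0 6)(2 3 15 11))^2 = (2 15)(3 11)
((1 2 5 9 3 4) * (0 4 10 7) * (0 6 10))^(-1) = (0 3 9 5 2 1 4)(6 7 10)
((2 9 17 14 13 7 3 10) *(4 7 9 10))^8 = (17)(3 7 4)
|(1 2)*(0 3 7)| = |(0 3 7)(1 2)| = 6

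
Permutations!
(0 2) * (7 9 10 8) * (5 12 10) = (0 2)(5 12 10 8 7 9) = [2, 1, 0, 3, 4, 12, 6, 9, 7, 5, 8, 11, 10]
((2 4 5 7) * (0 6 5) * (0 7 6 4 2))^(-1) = (0 7 4)(5 6) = ((0 4 7)(5 6))^(-1)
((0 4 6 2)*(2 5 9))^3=((0 4 6 5 9 2))^3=(0 5)(2 6)(4 9)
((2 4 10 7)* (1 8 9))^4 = (10)(1 8 9)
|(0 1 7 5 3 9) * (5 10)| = 7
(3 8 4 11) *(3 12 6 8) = (4 11 12 6 8) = [0, 1, 2, 3, 11, 5, 8, 7, 4, 9, 10, 12, 6]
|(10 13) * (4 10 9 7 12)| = 6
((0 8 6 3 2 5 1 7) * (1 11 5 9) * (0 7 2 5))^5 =(0 11 5 3 6 8)(1 9 2)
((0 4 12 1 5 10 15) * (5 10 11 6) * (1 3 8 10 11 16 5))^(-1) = (0 15 10 8 3 12 4)(1 6 11)(5 16)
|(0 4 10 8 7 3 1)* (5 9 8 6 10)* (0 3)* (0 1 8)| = 4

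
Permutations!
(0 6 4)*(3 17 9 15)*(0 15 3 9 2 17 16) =[6, 1, 17, 16, 15, 5, 4, 7, 8, 3, 10, 11, 12, 13, 14, 9, 0, 2] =(0 6 4 15 9 3 16)(2 17)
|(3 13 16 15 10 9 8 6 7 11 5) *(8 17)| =12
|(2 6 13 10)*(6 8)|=5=|(2 8 6 13 10)|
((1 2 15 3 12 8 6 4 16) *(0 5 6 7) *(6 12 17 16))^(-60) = (17)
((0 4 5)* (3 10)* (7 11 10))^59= ((0 4 5)(3 7 11 10))^59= (0 5 4)(3 10 11 7)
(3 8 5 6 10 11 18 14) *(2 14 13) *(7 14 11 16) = (2 11 18 13)(3 8 5 6 10 16 7 14) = [0, 1, 11, 8, 4, 6, 10, 14, 5, 9, 16, 18, 12, 2, 3, 15, 7, 17, 13]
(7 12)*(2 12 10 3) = (2 12 7 10 3) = [0, 1, 12, 2, 4, 5, 6, 10, 8, 9, 3, 11, 7]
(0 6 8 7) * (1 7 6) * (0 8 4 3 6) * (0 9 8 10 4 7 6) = (0 1 6 7 10 4 3)(8 9) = [1, 6, 2, 0, 3, 5, 7, 10, 9, 8, 4]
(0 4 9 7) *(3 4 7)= [7, 1, 2, 4, 9, 5, 6, 0, 8, 3]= (0 7)(3 4 9)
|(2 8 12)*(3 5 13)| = |(2 8 12)(3 5 13)| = 3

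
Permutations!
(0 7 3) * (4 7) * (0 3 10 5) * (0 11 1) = (0 4 7 10 5 11 1) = [4, 0, 2, 3, 7, 11, 6, 10, 8, 9, 5, 1]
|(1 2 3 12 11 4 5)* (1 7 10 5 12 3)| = |(1 2)(4 12 11)(5 7 10)| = 6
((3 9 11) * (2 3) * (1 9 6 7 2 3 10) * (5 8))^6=(1 2 6 11)(3 9 10 7)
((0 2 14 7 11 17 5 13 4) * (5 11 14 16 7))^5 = (0 5 16 4 14 2 13 7)(11 17)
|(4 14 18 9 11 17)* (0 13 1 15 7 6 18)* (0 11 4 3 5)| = |(0 13 1 15 7 6 18 9 4 14 11 17 3 5)| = 14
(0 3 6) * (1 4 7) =(0 3 6)(1 4 7) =[3, 4, 2, 6, 7, 5, 0, 1]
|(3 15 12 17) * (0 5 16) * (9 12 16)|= |(0 5 9 12 17 3 15 16)|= 8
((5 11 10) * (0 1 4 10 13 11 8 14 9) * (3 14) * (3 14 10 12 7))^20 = (0 14 5 3 12 1 9 8 10 7 4)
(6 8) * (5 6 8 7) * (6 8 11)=[0, 1, 2, 3, 4, 8, 7, 5, 11, 9, 10, 6]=(5 8 11 6 7)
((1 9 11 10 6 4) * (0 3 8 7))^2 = ((0 3 8 7)(1 9 11 10 6 4))^2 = (0 8)(1 11 6)(3 7)(4 9 10)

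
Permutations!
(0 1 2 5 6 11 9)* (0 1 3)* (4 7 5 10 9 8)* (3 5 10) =(0 5 6 11 8 4 7 10 9 1 2 3) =[5, 2, 3, 0, 7, 6, 11, 10, 4, 1, 9, 8]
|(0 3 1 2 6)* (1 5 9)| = 7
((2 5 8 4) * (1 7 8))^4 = (1 2 8)(4 7 5)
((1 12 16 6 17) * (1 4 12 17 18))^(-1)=((1 17 4 12 16 6 18))^(-1)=(1 18 6 16 12 4 17)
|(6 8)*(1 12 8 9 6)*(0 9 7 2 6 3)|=|(0 9 3)(1 12 8)(2 6 7)|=3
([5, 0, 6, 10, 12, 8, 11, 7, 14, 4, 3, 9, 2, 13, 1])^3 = [14, 8, 9, 10, 6, 1, 4, 7, 0, 2, 3, 12, 11, 13, 5]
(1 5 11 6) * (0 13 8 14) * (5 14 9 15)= (0 13 8 9 15 5 11 6 1 14)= [13, 14, 2, 3, 4, 11, 1, 7, 9, 15, 10, 6, 12, 8, 0, 5]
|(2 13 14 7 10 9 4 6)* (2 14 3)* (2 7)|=|(2 13 3 7 10 9 4 6 14)|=9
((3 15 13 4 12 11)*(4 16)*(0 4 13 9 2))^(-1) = (0 2 9 15 3 11 12 4)(13 16)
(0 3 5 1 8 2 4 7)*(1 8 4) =(0 3 5 8 2 1 4 7) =[3, 4, 1, 5, 7, 8, 6, 0, 2]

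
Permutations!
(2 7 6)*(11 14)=(2 7 6)(11 14)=[0, 1, 7, 3, 4, 5, 2, 6, 8, 9, 10, 14, 12, 13, 11]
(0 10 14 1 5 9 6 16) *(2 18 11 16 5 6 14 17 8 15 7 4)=(0 10 17 8 15 7 4 2 18 11 16)(1 6 5 9 14)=[10, 6, 18, 3, 2, 9, 5, 4, 15, 14, 17, 16, 12, 13, 1, 7, 0, 8, 11]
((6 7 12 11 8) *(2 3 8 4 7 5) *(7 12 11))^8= (12)(2 6 3 5 8)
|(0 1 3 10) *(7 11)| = |(0 1 3 10)(7 11)| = 4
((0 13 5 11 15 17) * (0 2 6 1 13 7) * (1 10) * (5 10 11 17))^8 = (1 10 13)(2 11 5)(6 15 17) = ((0 7)(1 13 10)(2 6 11 15 5 17))^8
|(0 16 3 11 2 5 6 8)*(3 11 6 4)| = 9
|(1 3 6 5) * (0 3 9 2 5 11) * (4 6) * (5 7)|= |(0 3 4 6 11)(1 9 2 7 5)|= 5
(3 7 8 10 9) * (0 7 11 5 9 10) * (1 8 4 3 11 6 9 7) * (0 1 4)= (0 4 3 6 9 11 5 7)(1 8)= [4, 8, 2, 6, 3, 7, 9, 0, 1, 11, 10, 5]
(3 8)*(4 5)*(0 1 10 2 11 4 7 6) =(0 1 10 2 11 4 5 7 6)(3 8) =[1, 10, 11, 8, 5, 7, 0, 6, 3, 9, 2, 4]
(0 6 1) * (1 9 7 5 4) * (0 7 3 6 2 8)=(0 2 8)(1 7 5 4)(3 6 9)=[2, 7, 8, 6, 1, 4, 9, 5, 0, 3]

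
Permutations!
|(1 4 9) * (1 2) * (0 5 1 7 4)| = |(0 5 1)(2 7 4 9)| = 12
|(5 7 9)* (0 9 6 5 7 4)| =6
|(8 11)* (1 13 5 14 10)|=10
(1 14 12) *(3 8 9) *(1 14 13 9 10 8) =(1 13 9 3)(8 10)(12 14) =[0, 13, 2, 1, 4, 5, 6, 7, 10, 3, 8, 11, 14, 9, 12]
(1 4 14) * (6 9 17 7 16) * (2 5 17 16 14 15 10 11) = (1 4 15 10 11 2 5 17 7 14)(6 9 16) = [0, 4, 5, 3, 15, 17, 9, 14, 8, 16, 11, 2, 12, 13, 1, 10, 6, 7]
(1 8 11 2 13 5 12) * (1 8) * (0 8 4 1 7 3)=(0 8 11 2 13 5 12 4 1 7 3)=[8, 7, 13, 0, 1, 12, 6, 3, 11, 9, 10, 2, 4, 5]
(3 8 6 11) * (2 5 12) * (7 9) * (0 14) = [14, 1, 5, 8, 4, 12, 11, 9, 6, 7, 10, 3, 2, 13, 0] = (0 14)(2 5 12)(3 8 6 11)(7 9)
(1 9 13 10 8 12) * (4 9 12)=[0, 12, 2, 3, 9, 5, 6, 7, 4, 13, 8, 11, 1, 10]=(1 12)(4 9 13 10 8)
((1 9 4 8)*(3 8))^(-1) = ((1 9 4 3 8))^(-1) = (1 8 3 4 9)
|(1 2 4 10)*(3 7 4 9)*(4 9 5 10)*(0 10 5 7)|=|(0 10 1 2 7 9 3)|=7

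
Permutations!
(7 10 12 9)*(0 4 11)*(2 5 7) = (0 4 11)(2 5 7 10 12 9) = [4, 1, 5, 3, 11, 7, 6, 10, 8, 2, 12, 0, 9]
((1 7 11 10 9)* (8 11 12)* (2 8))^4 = ((1 7 12 2 8 11 10 9))^4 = (1 8)(2 9)(7 11)(10 12)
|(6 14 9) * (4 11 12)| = 3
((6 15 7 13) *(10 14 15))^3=((6 10 14 15 7 13))^3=(6 15)(7 10)(13 14)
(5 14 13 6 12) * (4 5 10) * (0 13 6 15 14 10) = (0 13 15 14 6 12)(4 5 10) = [13, 1, 2, 3, 5, 10, 12, 7, 8, 9, 4, 11, 0, 15, 6, 14]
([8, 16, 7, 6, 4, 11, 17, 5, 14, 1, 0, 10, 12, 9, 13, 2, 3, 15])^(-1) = [10, 9, 15, 16, 4, 7, 3, 2, 0, 13, 11, 5, 12, 14, 8, 17, 1, 6]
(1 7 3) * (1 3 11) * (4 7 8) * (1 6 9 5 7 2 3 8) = [0, 1, 3, 8, 2, 7, 9, 11, 4, 5, 10, 6] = (2 3 8 4)(5 7 11 6 9)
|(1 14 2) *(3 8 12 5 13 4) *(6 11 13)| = 24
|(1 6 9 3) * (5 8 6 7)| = |(1 7 5 8 6 9 3)| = 7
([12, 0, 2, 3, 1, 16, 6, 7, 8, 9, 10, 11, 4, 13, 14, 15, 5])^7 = [1, 4, 2, 3, 12, 16, 6, 7, 8, 9, 10, 11, 0, 13, 14, 15, 5]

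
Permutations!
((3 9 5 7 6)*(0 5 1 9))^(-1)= (0 3 6 7 5)(1 9)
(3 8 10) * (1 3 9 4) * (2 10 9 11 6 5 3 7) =(1 7 2 10 11 6 5 3 8 9 4) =[0, 7, 10, 8, 1, 3, 5, 2, 9, 4, 11, 6]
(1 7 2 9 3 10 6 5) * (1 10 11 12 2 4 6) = [0, 7, 9, 11, 6, 10, 5, 4, 8, 3, 1, 12, 2] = (1 7 4 6 5 10)(2 9 3 11 12)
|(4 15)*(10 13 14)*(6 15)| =|(4 6 15)(10 13 14)| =3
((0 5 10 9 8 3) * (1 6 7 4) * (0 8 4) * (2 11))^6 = (11)(0 6 4 10)(1 9 5 7)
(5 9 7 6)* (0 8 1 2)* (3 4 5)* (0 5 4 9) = (0 8 1 2 5)(3 9 7 6) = [8, 2, 5, 9, 4, 0, 3, 6, 1, 7]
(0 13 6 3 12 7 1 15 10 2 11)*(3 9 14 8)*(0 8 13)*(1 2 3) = (1 15 10 3 12 7 2 11 8)(6 9 14 13) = [0, 15, 11, 12, 4, 5, 9, 2, 1, 14, 3, 8, 7, 6, 13, 10]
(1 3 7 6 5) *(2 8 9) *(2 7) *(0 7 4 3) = (0 7 6 5 1)(2 8 9 4 3) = [7, 0, 8, 2, 3, 1, 5, 6, 9, 4]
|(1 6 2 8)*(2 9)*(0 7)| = |(0 7)(1 6 9 2 8)| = 10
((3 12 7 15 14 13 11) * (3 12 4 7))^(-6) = (3 7 14 11)(4 15 13 12)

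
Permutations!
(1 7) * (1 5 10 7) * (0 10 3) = (0 10 7 5 3) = [10, 1, 2, 0, 4, 3, 6, 5, 8, 9, 7]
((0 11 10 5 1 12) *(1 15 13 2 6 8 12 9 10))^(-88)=(0 2 10)(1 8 15)(5 11 6)(9 12 13)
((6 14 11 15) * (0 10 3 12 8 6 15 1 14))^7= ((15)(0 10 3 12 8 6)(1 14 11))^7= (15)(0 10 3 12 8 6)(1 14 11)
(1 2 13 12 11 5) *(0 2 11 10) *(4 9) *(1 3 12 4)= [2, 11, 13, 12, 9, 3, 6, 7, 8, 1, 0, 5, 10, 4]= (0 2 13 4 9 1 11 5 3 12 10)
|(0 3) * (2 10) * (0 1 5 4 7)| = |(0 3 1 5 4 7)(2 10)| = 6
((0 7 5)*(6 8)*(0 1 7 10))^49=((0 10)(1 7 5)(6 8))^49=(0 10)(1 7 5)(6 8)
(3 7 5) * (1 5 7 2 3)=(7)(1 5)(2 3)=[0, 5, 3, 2, 4, 1, 6, 7]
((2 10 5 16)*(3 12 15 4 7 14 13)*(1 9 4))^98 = (1 15 12 3 13 14 7 4 9)(2 5)(10 16)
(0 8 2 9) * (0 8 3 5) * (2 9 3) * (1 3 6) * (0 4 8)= [2, 3, 6, 5, 8, 4, 1, 7, 9, 0]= (0 2 6 1 3 5 4 8 9)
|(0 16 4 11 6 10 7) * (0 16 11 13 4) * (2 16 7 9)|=14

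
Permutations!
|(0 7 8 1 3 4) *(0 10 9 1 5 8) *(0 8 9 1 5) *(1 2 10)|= |(0 7 8)(1 3 4)(2 10)(5 9)|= 6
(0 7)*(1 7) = [1, 7, 2, 3, 4, 5, 6, 0] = (0 1 7)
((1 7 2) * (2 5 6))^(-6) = (1 2 6 5 7)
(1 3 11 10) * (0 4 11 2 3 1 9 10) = (0 4 11)(2 3)(9 10) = [4, 1, 3, 2, 11, 5, 6, 7, 8, 10, 9, 0]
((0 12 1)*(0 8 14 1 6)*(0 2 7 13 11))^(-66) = (14)(0 7 12 13 6 11 2)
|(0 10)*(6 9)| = |(0 10)(6 9)| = 2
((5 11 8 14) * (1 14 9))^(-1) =(1 9 8 11 5 14)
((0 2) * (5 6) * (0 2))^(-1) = ((5 6))^(-1) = (5 6)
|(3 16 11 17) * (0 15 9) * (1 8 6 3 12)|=24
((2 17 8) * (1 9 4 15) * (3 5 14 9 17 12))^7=((1 17 8 2 12 3 5 14 9 4 15))^7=(1 14 2 15 5 8 4 3 17 9 12)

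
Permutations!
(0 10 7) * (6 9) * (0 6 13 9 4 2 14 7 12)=(0 10 12)(2 14 7 6 4)(9 13)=[10, 1, 14, 3, 2, 5, 4, 6, 8, 13, 12, 11, 0, 9, 7]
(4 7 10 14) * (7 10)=(4 10 14)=[0, 1, 2, 3, 10, 5, 6, 7, 8, 9, 14, 11, 12, 13, 4]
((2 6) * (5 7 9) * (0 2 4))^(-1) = ((0 2 6 4)(5 7 9))^(-1) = (0 4 6 2)(5 9 7)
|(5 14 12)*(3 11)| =6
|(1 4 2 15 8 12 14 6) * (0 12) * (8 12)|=|(0 8)(1 4 2 15 12 14 6)|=14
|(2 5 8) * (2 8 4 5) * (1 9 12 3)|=|(1 9 12 3)(4 5)|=4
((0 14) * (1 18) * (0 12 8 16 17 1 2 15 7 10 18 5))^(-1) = ((0 14 12 8 16 17 1 5)(2 15 7 10 18))^(-1) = (0 5 1 17 16 8 12 14)(2 18 10 7 15)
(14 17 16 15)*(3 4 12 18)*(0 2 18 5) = (0 2 18 3 4 12 5)(14 17 16 15) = [2, 1, 18, 4, 12, 0, 6, 7, 8, 9, 10, 11, 5, 13, 17, 14, 15, 16, 3]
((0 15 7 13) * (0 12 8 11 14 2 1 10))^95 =((0 15 7 13 12 8 11 14 2 1 10))^95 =(0 14 13 10 11 7 1 8 15 2 12)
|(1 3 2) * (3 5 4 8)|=6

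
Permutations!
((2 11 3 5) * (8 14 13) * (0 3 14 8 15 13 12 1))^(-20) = ((0 3 5 2 11 14 12 1)(13 15))^(-20) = (15)(0 11)(1 2)(3 14)(5 12)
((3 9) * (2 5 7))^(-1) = (2 7 5)(3 9)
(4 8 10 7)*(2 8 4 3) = [0, 1, 8, 2, 4, 5, 6, 3, 10, 9, 7] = (2 8 10 7 3)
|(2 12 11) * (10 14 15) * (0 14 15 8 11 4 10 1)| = 10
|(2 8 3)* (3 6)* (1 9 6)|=|(1 9 6 3 2 8)|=6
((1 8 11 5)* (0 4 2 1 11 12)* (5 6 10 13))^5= ((0 4 2 1 8 12)(5 11 6 10 13))^5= (13)(0 12 8 1 2 4)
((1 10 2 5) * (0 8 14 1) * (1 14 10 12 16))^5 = (1 16 12) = ((0 8 10 2 5)(1 12 16))^5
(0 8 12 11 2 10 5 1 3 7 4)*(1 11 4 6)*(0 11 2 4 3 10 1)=(0 8 12 3 7 6)(1 10 5 2)(4 11)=[8, 10, 1, 7, 11, 2, 0, 6, 12, 9, 5, 4, 3]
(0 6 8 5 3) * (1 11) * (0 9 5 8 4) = (0 6 4)(1 11)(3 9 5) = [6, 11, 2, 9, 0, 3, 4, 7, 8, 5, 10, 1]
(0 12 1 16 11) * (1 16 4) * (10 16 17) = (0 12 17 10 16 11)(1 4) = [12, 4, 2, 3, 1, 5, 6, 7, 8, 9, 16, 0, 17, 13, 14, 15, 11, 10]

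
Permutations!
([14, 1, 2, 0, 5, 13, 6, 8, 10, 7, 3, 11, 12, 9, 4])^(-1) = (0 3 10 8 7 9 13 5 4 14)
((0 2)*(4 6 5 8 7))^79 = (0 2)(4 7 8 5 6)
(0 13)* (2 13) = (0 2 13) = [2, 1, 13, 3, 4, 5, 6, 7, 8, 9, 10, 11, 12, 0]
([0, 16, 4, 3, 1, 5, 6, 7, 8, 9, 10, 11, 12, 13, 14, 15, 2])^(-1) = (1 4 2 16)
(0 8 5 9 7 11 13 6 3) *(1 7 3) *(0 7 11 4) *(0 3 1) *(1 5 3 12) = (0 8 3 7 4 12 1 11 13 6)(5 9) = [8, 11, 2, 7, 12, 9, 0, 4, 3, 5, 10, 13, 1, 6]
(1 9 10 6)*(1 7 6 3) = [0, 9, 2, 1, 4, 5, 7, 6, 8, 10, 3] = (1 9 10 3)(6 7)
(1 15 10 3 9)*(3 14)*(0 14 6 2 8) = (0 14 3 9 1 15 10 6 2 8) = [14, 15, 8, 9, 4, 5, 2, 7, 0, 1, 6, 11, 12, 13, 3, 10]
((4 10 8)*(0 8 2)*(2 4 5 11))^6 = (0 8 5 11 2)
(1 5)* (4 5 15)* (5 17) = (1 15 4 17 5) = [0, 15, 2, 3, 17, 1, 6, 7, 8, 9, 10, 11, 12, 13, 14, 4, 16, 5]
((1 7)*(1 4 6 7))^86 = (4 7 6)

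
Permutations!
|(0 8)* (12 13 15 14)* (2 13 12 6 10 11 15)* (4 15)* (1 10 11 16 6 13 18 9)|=12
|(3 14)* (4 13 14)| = 4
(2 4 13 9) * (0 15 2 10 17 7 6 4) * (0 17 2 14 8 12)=(0 15 14 8 12)(2 17 7 6 4 13 9 10)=[15, 1, 17, 3, 13, 5, 4, 6, 12, 10, 2, 11, 0, 9, 8, 14, 16, 7]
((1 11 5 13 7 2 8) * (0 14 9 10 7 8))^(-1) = ((0 14 9 10 7 2)(1 11 5 13 8))^(-1) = (0 2 7 10 9 14)(1 8 13 5 11)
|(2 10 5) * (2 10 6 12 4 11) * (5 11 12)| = 10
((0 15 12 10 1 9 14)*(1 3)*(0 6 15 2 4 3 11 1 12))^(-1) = ((0 2 4 3 12 10 11 1 9 14 6 15))^(-1) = (0 15 6 14 9 1 11 10 12 3 4 2)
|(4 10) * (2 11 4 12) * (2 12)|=|(12)(2 11 4 10)|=4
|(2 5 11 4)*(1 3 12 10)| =4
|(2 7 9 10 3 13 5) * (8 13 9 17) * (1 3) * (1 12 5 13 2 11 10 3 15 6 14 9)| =|(1 15 6 14 9 3)(2 7 17 8)(5 11 10 12)| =12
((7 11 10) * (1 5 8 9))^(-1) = ((1 5 8 9)(7 11 10))^(-1) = (1 9 8 5)(7 10 11)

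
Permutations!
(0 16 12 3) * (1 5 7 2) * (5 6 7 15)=(0 16 12 3)(1 6 7 2)(5 15)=[16, 6, 1, 0, 4, 15, 7, 2, 8, 9, 10, 11, 3, 13, 14, 5, 12]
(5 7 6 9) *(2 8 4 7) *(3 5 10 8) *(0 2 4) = [2, 1, 3, 5, 7, 4, 9, 6, 0, 10, 8] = (0 2 3 5 4 7 6 9 10 8)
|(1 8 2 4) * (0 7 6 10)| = 4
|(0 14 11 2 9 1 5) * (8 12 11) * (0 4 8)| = |(0 14)(1 5 4 8 12 11 2 9)| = 8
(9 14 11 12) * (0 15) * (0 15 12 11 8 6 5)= (15)(0 12 9 14 8 6 5)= [12, 1, 2, 3, 4, 0, 5, 7, 6, 14, 10, 11, 9, 13, 8, 15]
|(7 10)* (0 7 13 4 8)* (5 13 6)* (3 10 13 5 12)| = 20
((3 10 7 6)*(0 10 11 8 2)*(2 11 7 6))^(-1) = (0 2 7 3 6 10)(8 11)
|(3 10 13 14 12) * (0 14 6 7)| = 8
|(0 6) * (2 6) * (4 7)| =6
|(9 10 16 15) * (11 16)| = 5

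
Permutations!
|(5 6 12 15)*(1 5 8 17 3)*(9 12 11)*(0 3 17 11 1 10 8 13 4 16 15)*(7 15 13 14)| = 21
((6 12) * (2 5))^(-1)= (2 5)(6 12)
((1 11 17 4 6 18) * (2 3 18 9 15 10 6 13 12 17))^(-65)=((1 11 2 3 18)(4 13 12 17)(6 9 15 10))^(-65)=(18)(4 17 12 13)(6 10 15 9)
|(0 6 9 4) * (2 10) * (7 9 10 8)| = 8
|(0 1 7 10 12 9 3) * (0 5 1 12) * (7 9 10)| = |(0 12 10)(1 9 3 5)| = 12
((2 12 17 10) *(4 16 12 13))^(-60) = (2 16 10 4 17 13 12)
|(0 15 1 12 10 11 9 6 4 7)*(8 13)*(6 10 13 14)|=30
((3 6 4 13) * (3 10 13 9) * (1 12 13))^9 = ((1 12 13 10)(3 6 4 9))^9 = (1 12 13 10)(3 6 4 9)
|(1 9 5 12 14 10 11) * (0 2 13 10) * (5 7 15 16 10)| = 42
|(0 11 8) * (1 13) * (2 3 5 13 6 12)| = |(0 11 8)(1 6 12 2 3 5 13)| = 21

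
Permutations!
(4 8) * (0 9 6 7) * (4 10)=(0 9 6 7)(4 8 10)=[9, 1, 2, 3, 8, 5, 7, 0, 10, 6, 4]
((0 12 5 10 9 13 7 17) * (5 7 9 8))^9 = (0 12 7 17)(9 13)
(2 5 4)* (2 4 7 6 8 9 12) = [0, 1, 5, 3, 4, 7, 8, 6, 9, 12, 10, 11, 2] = (2 5 7 6 8 9 12)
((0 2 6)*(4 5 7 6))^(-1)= (0 6 7 5 4 2)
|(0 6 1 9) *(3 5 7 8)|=4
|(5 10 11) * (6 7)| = 6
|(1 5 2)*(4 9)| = |(1 5 2)(4 9)| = 6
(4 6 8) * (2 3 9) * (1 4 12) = [0, 4, 3, 9, 6, 5, 8, 7, 12, 2, 10, 11, 1] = (1 4 6 8 12)(2 3 9)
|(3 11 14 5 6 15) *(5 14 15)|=6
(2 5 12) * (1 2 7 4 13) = (1 2 5 12 7 4 13) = [0, 2, 5, 3, 13, 12, 6, 4, 8, 9, 10, 11, 7, 1]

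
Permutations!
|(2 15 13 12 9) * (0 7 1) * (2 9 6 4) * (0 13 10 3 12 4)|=|(0 7 1 13 4 2 15 10 3 12 6)|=11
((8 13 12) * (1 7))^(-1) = (1 7)(8 12 13)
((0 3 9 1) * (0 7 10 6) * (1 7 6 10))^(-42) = (10)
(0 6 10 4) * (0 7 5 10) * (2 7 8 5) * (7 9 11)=[6, 1, 9, 3, 8, 10, 0, 2, 5, 11, 4, 7]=(0 6)(2 9 11 7)(4 8 5 10)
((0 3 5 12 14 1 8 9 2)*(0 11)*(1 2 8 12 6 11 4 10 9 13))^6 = (0 3 5 6 11)(1 9 2)(4 12 8)(10 14 13) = ((0 3 5 6 11)(1 12 14 2 4 10 9 8 13))^6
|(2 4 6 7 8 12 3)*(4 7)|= 10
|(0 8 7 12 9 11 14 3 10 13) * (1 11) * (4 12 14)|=35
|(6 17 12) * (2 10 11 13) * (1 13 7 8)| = |(1 13 2 10 11 7 8)(6 17 12)| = 21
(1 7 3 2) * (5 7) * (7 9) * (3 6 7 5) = (1 3 2)(5 9)(6 7) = [0, 3, 1, 2, 4, 9, 7, 6, 8, 5]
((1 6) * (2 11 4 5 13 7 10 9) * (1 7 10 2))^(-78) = ((1 6 7 2 11 4 5 13 10 9))^(-78) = (1 7 11 5 10)(2 4 13 9 6)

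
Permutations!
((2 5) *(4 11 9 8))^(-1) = ((2 5)(4 11 9 8))^(-1) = (2 5)(4 8 9 11)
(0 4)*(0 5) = (0 4 5) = [4, 1, 2, 3, 5, 0]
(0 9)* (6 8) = (0 9)(6 8) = [9, 1, 2, 3, 4, 5, 8, 7, 6, 0]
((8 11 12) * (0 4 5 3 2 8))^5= (0 8 5 12 2 4 11 3)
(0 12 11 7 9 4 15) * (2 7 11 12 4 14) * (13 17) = (0 4 15)(2 7 9 14)(13 17) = [4, 1, 7, 3, 15, 5, 6, 9, 8, 14, 10, 11, 12, 17, 2, 0, 16, 13]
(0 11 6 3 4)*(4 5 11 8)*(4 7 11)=[8, 1, 2, 5, 0, 4, 3, 11, 7, 9, 10, 6]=(0 8 7 11 6 3 5 4)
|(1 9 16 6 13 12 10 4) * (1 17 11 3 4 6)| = 12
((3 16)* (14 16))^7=((3 14 16))^7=(3 14 16)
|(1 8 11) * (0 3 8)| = |(0 3 8 11 1)| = 5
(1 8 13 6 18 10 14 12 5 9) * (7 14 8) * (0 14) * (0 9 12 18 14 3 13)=(0 3 13 6 14 18 10 8)(1 7 9)(5 12)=[3, 7, 2, 13, 4, 12, 14, 9, 0, 1, 8, 11, 5, 6, 18, 15, 16, 17, 10]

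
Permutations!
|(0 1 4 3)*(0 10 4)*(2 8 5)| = 6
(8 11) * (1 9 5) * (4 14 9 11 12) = (1 11 8 12 4 14 9 5) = [0, 11, 2, 3, 14, 1, 6, 7, 12, 5, 10, 8, 4, 13, 9]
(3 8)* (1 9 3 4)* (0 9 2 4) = [9, 2, 4, 8, 1, 5, 6, 7, 0, 3] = (0 9 3 8)(1 2 4)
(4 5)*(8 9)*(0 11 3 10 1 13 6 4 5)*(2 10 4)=[11, 13, 10, 4, 0, 5, 2, 7, 9, 8, 1, 3, 12, 6]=(0 11 3 4)(1 13 6 2 10)(8 9)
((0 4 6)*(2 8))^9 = (2 8)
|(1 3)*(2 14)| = |(1 3)(2 14)| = 2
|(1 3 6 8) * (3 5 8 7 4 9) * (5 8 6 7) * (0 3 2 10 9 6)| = |(0 3 7 4 6 5)(1 8)(2 10 9)| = 6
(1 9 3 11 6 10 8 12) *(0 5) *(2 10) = (0 5)(1 9 3 11 6 2 10 8 12) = [5, 9, 10, 11, 4, 0, 2, 7, 12, 3, 8, 6, 1]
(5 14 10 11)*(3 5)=(3 5 14 10 11)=[0, 1, 2, 5, 4, 14, 6, 7, 8, 9, 11, 3, 12, 13, 10]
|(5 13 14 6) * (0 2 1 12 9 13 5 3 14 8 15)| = |(0 2 1 12 9 13 8 15)(3 14 6)| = 24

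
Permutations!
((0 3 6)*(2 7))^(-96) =(7)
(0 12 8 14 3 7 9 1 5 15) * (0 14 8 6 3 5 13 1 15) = (0 12 6 3 7 9 15 14 5)(1 13) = [12, 13, 2, 7, 4, 0, 3, 9, 8, 15, 10, 11, 6, 1, 5, 14]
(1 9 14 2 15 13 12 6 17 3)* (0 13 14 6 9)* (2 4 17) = [13, 0, 15, 1, 17, 5, 2, 7, 8, 6, 10, 11, 9, 12, 4, 14, 16, 3] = (0 13 12 9 6 2 15 14 4 17 3 1)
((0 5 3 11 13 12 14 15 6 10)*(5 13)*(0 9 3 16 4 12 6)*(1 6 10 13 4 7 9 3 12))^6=(0 3 12 6 16)(1 5 15 10 9)(4 11 14 13 7)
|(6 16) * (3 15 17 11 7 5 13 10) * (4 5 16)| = 11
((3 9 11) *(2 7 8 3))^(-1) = ((2 7 8 3 9 11))^(-1) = (2 11 9 3 8 7)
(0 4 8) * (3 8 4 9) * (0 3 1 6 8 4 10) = [9, 6, 2, 4, 10, 5, 8, 7, 3, 1, 0] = (0 9 1 6 8 3 4 10)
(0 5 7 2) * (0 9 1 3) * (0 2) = (0 5 7)(1 3 2 9) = [5, 3, 9, 2, 4, 7, 6, 0, 8, 1]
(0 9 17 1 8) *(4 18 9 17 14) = (0 17 1 8)(4 18 9 14) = [17, 8, 2, 3, 18, 5, 6, 7, 0, 14, 10, 11, 12, 13, 4, 15, 16, 1, 9]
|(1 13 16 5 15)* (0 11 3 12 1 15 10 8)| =|(0 11 3 12 1 13 16 5 10 8)| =10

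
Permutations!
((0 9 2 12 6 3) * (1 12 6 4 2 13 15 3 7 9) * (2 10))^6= ((0 1 12 4 10 2 6 7 9 13 15 3))^6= (0 6)(1 7)(2 3)(4 13)(9 12)(10 15)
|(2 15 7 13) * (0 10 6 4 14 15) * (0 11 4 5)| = |(0 10 6 5)(2 11 4 14 15 7 13)| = 28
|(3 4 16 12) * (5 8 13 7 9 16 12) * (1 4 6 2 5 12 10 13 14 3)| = |(1 4 10 13 7 9 16 12)(2 5 8 14 3 6)| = 24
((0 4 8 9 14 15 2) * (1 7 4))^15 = ((0 1 7 4 8 9 14 15 2))^15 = (0 14 4)(1 15 8)(2 9 7)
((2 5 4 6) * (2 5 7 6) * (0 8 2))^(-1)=((0 8 2 7 6 5 4))^(-1)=(0 4 5 6 7 2 8)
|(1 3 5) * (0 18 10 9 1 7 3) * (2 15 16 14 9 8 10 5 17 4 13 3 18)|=|(0 2 15 16 14 9 1)(3 17 4 13)(5 7 18)(8 10)|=84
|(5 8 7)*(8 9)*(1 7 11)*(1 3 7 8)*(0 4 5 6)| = 10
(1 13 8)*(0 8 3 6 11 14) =(0 8 1 13 3 6 11 14) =[8, 13, 2, 6, 4, 5, 11, 7, 1, 9, 10, 14, 12, 3, 0]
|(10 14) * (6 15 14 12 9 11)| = |(6 15 14 10 12 9 11)| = 7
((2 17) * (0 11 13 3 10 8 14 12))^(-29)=(0 3 14 11 10 12 13 8)(2 17)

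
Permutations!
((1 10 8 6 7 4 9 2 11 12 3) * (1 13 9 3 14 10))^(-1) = (2 9 13 3 4 7 6 8 10 14 12 11)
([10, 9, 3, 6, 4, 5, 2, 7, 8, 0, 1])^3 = (0 9 1 10)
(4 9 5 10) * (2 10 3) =(2 10 4 9 5 3) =[0, 1, 10, 2, 9, 3, 6, 7, 8, 5, 4]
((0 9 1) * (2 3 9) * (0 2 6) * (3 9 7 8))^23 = ((0 6)(1 2 9)(3 7 8))^23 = (0 6)(1 9 2)(3 8 7)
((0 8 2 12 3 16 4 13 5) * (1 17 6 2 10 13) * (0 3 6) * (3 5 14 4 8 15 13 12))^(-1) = (0 17 1 4 14 13 15)(2 6 12 10 8 16 3)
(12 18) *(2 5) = (2 5)(12 18) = [0, 1, 5, 3, 4, 2, 6, 7, 8, 9, 10, 11, 18, 13, 14, 15, 16, 17, 12]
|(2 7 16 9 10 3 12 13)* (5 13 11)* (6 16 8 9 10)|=12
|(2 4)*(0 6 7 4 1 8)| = 7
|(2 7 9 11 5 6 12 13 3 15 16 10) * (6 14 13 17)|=|(2 7 9 11 5 14 13 3 15 16 10)(6 12 17)|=33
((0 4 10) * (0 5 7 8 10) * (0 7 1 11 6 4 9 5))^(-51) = ((0 9 5 1 11 6 4 7 8 10))^(-51) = (0 10 8 7 4 6 11 1 5 9)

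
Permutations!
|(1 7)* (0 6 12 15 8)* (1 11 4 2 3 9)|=35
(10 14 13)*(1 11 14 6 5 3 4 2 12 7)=(1 11 14 13 10 6 5 3 4 2 12 7)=[0, 11, 12, 4, 2, 3, 5, 1, 8, 9, 6, 14, 7, 10, 13]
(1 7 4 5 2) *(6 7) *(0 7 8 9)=(0 7 4 5 2 1 6 8 9)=[7, 6, 1, 3, 5, 2, 8, 4, 9, 0]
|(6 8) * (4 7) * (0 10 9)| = 6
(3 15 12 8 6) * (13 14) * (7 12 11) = (3 15 11 7 12 8 6)(13 14) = [0, 1, 2, 15, 4, 5, 3, 12, 6, 9, 10, 7, 8, 14, 13, 11]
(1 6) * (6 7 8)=(1 7 8 6)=[0, 7, 2, 3, 4, 5, 1, 8, 6]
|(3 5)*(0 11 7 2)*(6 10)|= 4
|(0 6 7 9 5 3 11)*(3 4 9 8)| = 6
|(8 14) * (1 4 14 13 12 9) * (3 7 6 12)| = |(1 4 14 8 13 3 7 6 12 9)| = 10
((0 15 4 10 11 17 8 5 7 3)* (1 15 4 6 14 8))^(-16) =((0 4 10 11 17 1 15 6 14 8 5 7 3))^(-16) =(0 5 6 17 4 7 14 1 10 3 8 15 11)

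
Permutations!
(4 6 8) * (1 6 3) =(1 6 8 4 3) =[0, 6, 2, 1, 3, 5, 8, 7, 4]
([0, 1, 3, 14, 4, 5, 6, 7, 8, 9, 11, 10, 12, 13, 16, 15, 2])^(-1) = [0, 1, 16, 2, 4, 5, 6, 7, 8, 9, 11, 10, 12, 13, 3, 15, 14]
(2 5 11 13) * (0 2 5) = (0 2)(5 11 13) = [2, 1, 0, 3, 4, 11, 6, 7, 8, 9, 10, 13, 12, 5]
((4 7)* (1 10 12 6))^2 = (1 12)(6 10)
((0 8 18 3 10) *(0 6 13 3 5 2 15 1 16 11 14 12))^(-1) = ((0 8 18 5 2 15 1 16 11 14 12)(3 10 6 13))^(-1) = (0 12 14 11 16 1 15 2 5 18 8)(3 13 6 10)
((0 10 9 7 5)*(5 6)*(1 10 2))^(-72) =((0 2 1 10 9 7 6 5))^(-72) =(10)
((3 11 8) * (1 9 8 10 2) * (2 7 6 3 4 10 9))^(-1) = (1 2)(3 6 7 10 4 8 9 11)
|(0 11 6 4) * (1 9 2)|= |(0 11 6 4)(1 9 2)|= 12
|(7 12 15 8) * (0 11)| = |(0 11)(7 12 15 8)| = 4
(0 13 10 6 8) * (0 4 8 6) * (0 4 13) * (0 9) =[9, 1, 2, 3, 8, 5, 6, 7, 13, 0, 4, 11, 12, 10] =(0 9)(4 8 13 10)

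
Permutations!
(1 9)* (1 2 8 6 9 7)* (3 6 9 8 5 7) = [0, 3, 5, 6, 4, 7, 8, 1, 9, 2] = (1 3 6 8 9 2 5 7)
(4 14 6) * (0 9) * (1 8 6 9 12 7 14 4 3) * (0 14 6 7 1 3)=[12, 8, 2, 3, 4, 5, 0, 6, 7, 14, 10, 11, 1, 13, 9]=(0 12 1 8 7 6)(9 14)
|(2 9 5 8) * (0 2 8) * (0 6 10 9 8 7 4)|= 20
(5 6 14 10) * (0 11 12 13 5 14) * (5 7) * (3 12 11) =(0 3 12 13 7 5 6)(10 14) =[3, 1, 2, 12, 4, 6, 0, 5, 8, 9, 14, 11, 13, 7, 10]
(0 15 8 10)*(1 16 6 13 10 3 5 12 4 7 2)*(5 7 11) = (0 15 8 3 7 2 1 16 6 13 10)(4 11 5 12) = [15, 16, 1, 7, 11, 12, 13, 2, 3, 9, 0, 5, 4, 10, 14, 8, 6]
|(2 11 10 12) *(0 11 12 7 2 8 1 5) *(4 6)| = 18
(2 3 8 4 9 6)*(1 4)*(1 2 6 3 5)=[0, 4, 5, 8, 9, 1, 6, 7, 2, 3]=(1 4 9 3 8 2 5)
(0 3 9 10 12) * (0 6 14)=(0 3 9 10 12 6 14)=[3, 1, 2, 9, 4, 5, 14, 7, 8, 10, 12, 11, 6, 13, 0]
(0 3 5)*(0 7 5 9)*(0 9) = (9)(0 3)(5 7) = [3, 1, 2, 0, 4, 7, 6, 5, 8, 9]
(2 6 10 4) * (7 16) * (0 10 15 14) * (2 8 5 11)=[10, 1, 6, 3, 8, 11, 15, 16, 5, 9, 4, 2, 12, 13, 0, 14, 7]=(0 10 4 8 5 11 2 6 15 14)(7 16)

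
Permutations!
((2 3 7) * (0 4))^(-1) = ((0 4)(2 3 7))^(-1) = (0 4)(2 7 3)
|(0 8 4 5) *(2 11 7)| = |(0 8 4 5)(2 11 7)| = 12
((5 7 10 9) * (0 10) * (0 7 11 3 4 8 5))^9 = (3 11 5 8 4)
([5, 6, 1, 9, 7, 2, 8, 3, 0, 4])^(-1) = (0 8 6 1 2 5)(3 7 4 9)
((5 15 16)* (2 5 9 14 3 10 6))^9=(16)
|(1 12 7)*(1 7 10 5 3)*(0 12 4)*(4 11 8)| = 9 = |(0 12 10 5 3 1 11 8 4)|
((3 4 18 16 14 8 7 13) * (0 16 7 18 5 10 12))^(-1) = ((0 16 14 8 18 7 13 3 4 5 10 12))^(-1) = (0 12 10 5 4 3 13 7 18 8 14 16)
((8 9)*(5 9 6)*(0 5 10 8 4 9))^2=((0 5)(4 9)(6 10 8))^2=(6 8 10)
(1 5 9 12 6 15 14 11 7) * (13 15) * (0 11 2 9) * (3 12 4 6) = (0 11 7 1 5)(2 9 4 6 13 15 14)(3 12) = [11, 5, 9, 12, 6, 0, 13, 1, 8, 4, 10, 7, 3, 15, 2, 14]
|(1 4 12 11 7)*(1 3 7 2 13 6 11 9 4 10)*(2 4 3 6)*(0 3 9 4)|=10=|(0 3 7 6 11)(1 10)(2 13)(4 12)|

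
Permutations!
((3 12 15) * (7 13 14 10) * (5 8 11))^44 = (3 15 12)(5 11 8)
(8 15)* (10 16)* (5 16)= (5 16 10)(8 15)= [0, 1, 2, 3, 4, 16, 6, 7, 15, 9, 5, 11, 12, 13, 14, 8, 10]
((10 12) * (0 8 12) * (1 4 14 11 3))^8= (1 11 4 3 14)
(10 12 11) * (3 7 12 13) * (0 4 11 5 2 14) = [4, 1, 14, 7, 11, 2, 6, 12, 8, 9, 13, 10, 5, 3, 0] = (0 4 11 10 13 3 7 12 5 2 14)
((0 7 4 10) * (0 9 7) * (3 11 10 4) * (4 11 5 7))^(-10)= ((3 5 7)(4 11 10 9))^(-10)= (3 7 5)(4 10)(9 11)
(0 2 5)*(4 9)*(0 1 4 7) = (0 2 5 1 4 9 7) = [2, 4, 5, 3, 9, 1, 6, 0, 8, 7]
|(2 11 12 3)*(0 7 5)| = |(0 7 5)(2 11 12 3)| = 12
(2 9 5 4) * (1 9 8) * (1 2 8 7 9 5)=(1 5 4 8 2 7 9)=[0, 5, 7, 3, 8, 4, 6, 9, 2, 1]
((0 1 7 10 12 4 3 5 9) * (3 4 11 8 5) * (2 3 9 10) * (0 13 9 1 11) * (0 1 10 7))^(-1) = (0 1 12 10 3 2 7 5 8 11)(9 13)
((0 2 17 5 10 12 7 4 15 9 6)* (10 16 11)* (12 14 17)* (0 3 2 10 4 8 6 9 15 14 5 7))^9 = ((0 10 5 16 11 4 14 17 7 8 6 3 2 12))^9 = (0 8 11 12 7 16 2 17 5 3 14 10 6 4)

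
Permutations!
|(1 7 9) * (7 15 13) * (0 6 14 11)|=20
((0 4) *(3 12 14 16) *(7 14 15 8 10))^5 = (0 4)(3 7 15 16 10 12 14 8)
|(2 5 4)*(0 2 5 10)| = |(0 2 10)(4 5)| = 6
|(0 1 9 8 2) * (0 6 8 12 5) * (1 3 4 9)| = 6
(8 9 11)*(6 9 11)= [0, 1, 2, 3, 4, 5, 9, 7, 11, 6, 10, 8]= (6 9)(8 11)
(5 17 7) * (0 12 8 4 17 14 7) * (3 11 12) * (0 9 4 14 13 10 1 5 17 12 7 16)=[3, 5, 2, 11, 12, 13, 6, 17, 14, 4, 1, 7, 8, 10, 16, 15, 0, 9]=(0 3 11 7 17 9 4 12 8 14 16)(1 5 13 10)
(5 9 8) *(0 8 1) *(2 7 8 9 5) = (0 9 1)(2 7 8) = [9, 0, 7, 3, 4, 5, 6, 8, 2, 1]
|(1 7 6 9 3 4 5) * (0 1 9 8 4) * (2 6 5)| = |(0 1 7 5 9 3)(2 6 8 4)| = 12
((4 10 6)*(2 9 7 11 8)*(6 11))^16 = (11)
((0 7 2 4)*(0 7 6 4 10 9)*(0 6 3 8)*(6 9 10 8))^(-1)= (10)(0 8 2 7 4 6 3)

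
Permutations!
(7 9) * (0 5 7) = (0 5 7 9) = [5, 1, 2, 3, 4, 7, 6, 9, 8, 0]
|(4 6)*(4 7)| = 3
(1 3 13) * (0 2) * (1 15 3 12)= (0 2)(1 12)(3 13 15)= [2, 12, 0, 13, 4, 5, 6, 7, 8, 9, 10, 11, 1, 15, 14, 3]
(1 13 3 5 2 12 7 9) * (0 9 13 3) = [9, 3, 12, 5, 4, 2, 6, 13, 8, 1, 10, 11, 7, 0] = (0 9 1 3 5 2 12 7 13)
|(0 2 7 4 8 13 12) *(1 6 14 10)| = 28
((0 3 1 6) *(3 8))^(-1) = (0 6 1 3 8)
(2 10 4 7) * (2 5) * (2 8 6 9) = (2 10 4 7 5 8 6 9) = [0, 1, 10, 3, 7, 8, 9, 5, 6, 2, 4]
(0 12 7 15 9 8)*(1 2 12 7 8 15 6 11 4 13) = [7, 2, 12, 3, 13, 5, 11, 6, 0, 15, 10, 4, 8, 1, 14, 9] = (0 7 6 11 4 13 1 2 12 8)(9 15)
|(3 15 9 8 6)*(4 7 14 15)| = 8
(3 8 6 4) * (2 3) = (2 3 8 6 4) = [0, 1, 3, 8, 2, 5, 4, 7, 6]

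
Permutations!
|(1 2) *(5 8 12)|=6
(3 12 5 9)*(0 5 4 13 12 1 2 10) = [5, 2, 10, 1, 13, 9, 6, 7, 8, 3, 0, 11, 4, 12] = (0 5 9 3 1 2 10)(4 13 12)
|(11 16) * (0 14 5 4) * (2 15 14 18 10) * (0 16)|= |(0 18 10 2 15 14 5 4 16 11)|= 10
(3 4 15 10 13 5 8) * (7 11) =[0, 1, 2, 4, 15, 8, 6, 11, 3, 9, 13, 7, 12, 5, 14, 10] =(3 4 15 10 13 5 8)(7 11)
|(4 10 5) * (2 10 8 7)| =|(2 10 5 4 8 7)| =6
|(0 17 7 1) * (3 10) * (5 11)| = 4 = |(0 17 7 1)(3 10)(5 11)|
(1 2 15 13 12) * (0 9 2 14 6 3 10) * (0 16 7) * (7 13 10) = (0 9 2 15 10 16 13 12 1 14 6 3 7) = [9, 14, 15, 7, 4, 5, 3, 0, 8, 2, 16, 11, 1, 12, 6, 10, 13]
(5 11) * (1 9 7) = [0, 9, 2, 3, 4, 11, 6, 1, 8, 7, 10, 5] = (1 9 7)(5 11)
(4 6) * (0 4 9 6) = (0 4)(6 9) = [4, 1, 2, 3, 0, 5, 9, 7, 8, 6]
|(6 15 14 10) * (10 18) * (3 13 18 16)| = |(3 13 18 10 6 15 14 16)| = 8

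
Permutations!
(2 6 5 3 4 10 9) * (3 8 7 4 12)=(2 6 5 8 7 4 10 9)(3 12)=[0, 1, 6, 12, 10, 8, 5, 4, 7, 2, 9, 11, 3]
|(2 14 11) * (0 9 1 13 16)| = 15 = |(0 9 1 13 16)(2 14 11)|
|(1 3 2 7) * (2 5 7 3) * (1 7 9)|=|(1 2 3 5 9)|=5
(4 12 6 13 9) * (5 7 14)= (4 12 6 13 9)(5 7 14)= [0, 1, 2, 3, 12, 7, 13, 14, 8, 4, 10, 11, 6, 9, 5]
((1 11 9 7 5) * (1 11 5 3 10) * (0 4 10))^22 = (0 5 3 1 7 10 9 4 11)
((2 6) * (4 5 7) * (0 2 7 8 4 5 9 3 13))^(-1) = (0 13 3 9 4 8 5 7 6 2)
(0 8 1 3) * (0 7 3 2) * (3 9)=(0 8 1 2)(3 7 9)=[8, 2, 0, 7, 4, 5, 6, 9, 1, 3]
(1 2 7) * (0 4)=(0 4)(1 2 7)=[4, 2, 7, 3, 0, 5, 6, 1]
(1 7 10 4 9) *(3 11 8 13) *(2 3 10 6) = (1 7 6 2 3 11 8 13 10 4 9) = [0, 7, 3, 11, 9, 5, 2, 6, 13, 1, 4, 8, 12, 10]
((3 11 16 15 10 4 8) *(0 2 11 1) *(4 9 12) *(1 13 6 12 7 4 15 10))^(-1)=((0 2 11 16 10 9 7 4 8 3 13 6 12 15 1))^(-1)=(0 1 15 12 6 13 3 8 4 7 9 10 16 11 2)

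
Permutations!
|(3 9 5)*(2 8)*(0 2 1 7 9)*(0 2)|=|(1 7 9 5 3 2 8)|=7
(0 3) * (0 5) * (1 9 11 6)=(0 3 5)(1 9 11 6)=[3, 9, 2, 5, 4, 0, 1, 7, 8, 11, 10, 6]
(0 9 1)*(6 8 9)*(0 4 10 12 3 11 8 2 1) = (0 6 2 1 4 10 12 3 11 8 9) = [6, 4, 1, 11, 10, 5, 2, 7, 9, 0, 12, 8, 3]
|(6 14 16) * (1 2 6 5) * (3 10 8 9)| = 12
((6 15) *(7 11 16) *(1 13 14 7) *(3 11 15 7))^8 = ((1 13 14 3 11 16)(6 7 15))^8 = (1 14 11)(3 16 13)(6 15 7)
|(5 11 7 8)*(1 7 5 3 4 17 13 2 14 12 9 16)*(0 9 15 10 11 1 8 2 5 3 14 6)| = |(0 9 16 8 14 12 15 10 11 3 4 17 13 5 1 7 2 6)| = 18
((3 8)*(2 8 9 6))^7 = (2 3 6 8 9)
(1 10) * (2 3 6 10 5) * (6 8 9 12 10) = (1 5 2 3 8 9 12 10) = [0, 5, 3, 8, 4, 2, 6, 7, 9, 12, 1, 11, 10]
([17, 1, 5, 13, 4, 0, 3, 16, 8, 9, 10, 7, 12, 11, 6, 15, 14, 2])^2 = [2, 1, 0, 11, 4, 17, 13, 14, 8, 9, 10, 16, 12, 7, 3, 15, 6, 5]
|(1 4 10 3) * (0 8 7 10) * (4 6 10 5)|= 20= |(0 8 7 5 4)(1 6 10 3)|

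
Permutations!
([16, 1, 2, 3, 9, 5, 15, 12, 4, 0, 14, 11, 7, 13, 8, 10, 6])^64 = (0 16 6 15 10 14 8 4 9)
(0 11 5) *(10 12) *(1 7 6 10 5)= (0 11 1 7 6 10 12 5)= [11, 7, 2, 3, 4, 0, 10, 6, 8, 9, 12, 1, 5]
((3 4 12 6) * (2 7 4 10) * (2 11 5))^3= (2 12 10)(3 5 4)(6 11 7)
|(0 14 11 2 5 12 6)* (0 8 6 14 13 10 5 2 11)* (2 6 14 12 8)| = |(0 13 10 5 8 14)(2 6)| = 6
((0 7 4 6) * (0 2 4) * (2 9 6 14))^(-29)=(0 7)(2 4 14)(6 9)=((0 7)(2 4 14)(6 9))^(-29)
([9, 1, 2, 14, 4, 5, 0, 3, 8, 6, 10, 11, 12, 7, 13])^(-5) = [9, 1, 2, 7, 4, 5, 0, 13, 8, 6, 10, 11, 12, 14, 3]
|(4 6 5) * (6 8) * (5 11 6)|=|(4 8 5)(6 11)|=6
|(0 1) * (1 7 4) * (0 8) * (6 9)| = 10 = |(0 7 4 1 8)(6 9)|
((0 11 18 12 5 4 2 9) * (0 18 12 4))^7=(0 5 12 11)(2 4 18 9)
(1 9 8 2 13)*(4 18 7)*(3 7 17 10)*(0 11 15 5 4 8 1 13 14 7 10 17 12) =(0 11 15 5 4 18 12)(1 9)(2 14 7 8)(3 10) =[11, 9, 14, 10, 18, 4, 6, 8, 2, 1, 3, 15, 0, 13, 7, 5, 16, 17, 12]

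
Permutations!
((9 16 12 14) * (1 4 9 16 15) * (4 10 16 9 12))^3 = (1 4 9 10 12 15 16 14)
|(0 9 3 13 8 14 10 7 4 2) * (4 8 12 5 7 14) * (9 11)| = |(0 11 9 3 13 12 5 7 8 4 2)(10 14)| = 22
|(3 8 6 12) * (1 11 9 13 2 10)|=12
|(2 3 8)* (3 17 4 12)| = |(2 17 4 12 3 8)| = 6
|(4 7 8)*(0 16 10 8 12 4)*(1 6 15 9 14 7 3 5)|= 20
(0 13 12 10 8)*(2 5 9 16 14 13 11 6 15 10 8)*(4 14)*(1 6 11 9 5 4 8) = (0 9 16 8)(1 6 15 10 2 4 14 13 12) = [9, 6, 4, 3, 14, 5, 15, 7, 0, 16, 2, 11, 1, 12, 13, 10, 8]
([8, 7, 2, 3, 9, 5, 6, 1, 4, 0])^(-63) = [8, 7, 2, 3, 9, 5, 6, 1, 4, 0]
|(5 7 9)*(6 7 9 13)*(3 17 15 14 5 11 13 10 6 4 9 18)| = 12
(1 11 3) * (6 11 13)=[0, 13, 2, 1, 4, 5, 11, 7, 8, 9, 10, 3, 12, 6]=(1 13 6 11 3)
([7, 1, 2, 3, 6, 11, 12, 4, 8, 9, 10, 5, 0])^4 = [12, 1, 2, 3, 7, 5, 4, 0, 8, 9, 10, 11, 6]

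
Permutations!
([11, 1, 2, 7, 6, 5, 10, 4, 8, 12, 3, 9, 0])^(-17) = [12, 1, 2, 6, 3, 5, 7, 10, 8, 11, 4, 0, 9]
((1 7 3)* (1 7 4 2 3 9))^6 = ((1 4 2 3 7 9))^6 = (9)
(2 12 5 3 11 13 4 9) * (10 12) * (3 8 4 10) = (2 3 11 13 10 12 5 8 4 9) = [0, 1, 3, 11, 9, 8, 6, 7, 4, 2, 12, 13, 5, 10]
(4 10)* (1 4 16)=(1 4 10 16)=[0, 4, 2, 3, 10, 5, 6, 7, 8, 9, 16, 11, 12, 13, 14, 15, 1]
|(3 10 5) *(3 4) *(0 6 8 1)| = 4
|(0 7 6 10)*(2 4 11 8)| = |(0 7 6 10)(2 4 11 8)| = 4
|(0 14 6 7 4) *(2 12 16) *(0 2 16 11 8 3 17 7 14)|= |(2 12 11 8 3 17 7 4)(6 14)|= 8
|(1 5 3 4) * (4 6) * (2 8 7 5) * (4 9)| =9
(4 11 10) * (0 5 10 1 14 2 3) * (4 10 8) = (0 5 8 4 11 1 14 2 3) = [5, 14, 3, 0, 11, 8, 6, 7, 4, 9, 10, 1, 12, 13, 2]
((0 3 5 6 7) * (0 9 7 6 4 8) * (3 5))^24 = ((0 5 4 8)(7 9))^24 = (9)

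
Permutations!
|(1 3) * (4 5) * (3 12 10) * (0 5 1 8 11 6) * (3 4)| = |(0 5 3 8 11 6)(1 12 10 4)| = 12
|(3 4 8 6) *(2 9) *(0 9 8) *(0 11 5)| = 9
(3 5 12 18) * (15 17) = (3 5 12 18)(15 17) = [0, 1, 2, 5, 4, 12, 6, 7, 8, 9, 10, 11, 18, 13, 14, 17, 16, 15, 3]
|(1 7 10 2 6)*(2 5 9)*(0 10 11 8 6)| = 5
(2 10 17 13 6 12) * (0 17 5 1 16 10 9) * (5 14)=[17, 16, 9, 3, 4, 1, 12, 7, 8, 0, 14, 11, 2, 6, 5, 15, 10, 13]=(0 17 13 6 12 2 9)(1 16 10 14 5)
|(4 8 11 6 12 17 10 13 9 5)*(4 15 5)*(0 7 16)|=18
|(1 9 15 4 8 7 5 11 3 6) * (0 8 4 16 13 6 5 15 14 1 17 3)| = 33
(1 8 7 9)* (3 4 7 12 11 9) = [0, 8, 2, 4, 7, 5, 6, 3, 12, 1, 10, 9, 11] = (1 8 12 11 9)(3 4 7)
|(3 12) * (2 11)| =2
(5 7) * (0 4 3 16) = [4, 1, 2, 16, 3, 7, 6, 5, 8, 9, 10, 11, 12, 13, 14, 15, 0] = (0 4 3 16)(5 7)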